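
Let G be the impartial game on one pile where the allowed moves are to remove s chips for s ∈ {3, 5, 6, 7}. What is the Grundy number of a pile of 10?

0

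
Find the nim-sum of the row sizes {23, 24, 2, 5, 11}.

3

In binary:
  10111  (23)
  11000  (24)
  00010  (2)
  00101  (5)
  01011  (11)
  -----
  00011  (3)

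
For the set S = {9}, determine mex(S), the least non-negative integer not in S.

0

0 is not in the set, so the mex is 0.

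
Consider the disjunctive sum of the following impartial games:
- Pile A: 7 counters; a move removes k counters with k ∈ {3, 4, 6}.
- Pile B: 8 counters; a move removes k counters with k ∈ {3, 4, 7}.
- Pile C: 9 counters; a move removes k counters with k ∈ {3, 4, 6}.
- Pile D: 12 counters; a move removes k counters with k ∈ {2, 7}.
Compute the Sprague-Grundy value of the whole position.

Build the Grundy sequence for pile A with g(k) = mex{g(k−s) : s ∈ {3, 4, 6}, s ≤ k}:
g(0) = mex{} = 0
g(1) = mex{} = 0
g(2) = mex{} = 0
g(3) = mex{0} = 1
g(4) = mex{0} = 1
g(5) = mex{0} = 1
g(6) = mex{0,1} = 2
g(7) = mex{0,1} = 2
So g(7) = 2.
Build the Grundy sequence for pile B with g(k) = mex{g(k−s) : s ∈ {3, 4, 7}, s ≤ k}:
k:     0  1  2  3  4  5  6  7  8
g(k):  0  0  0  1  1  1  2  2  2
So g(8) = 2.
Build the Grundy sequence for pile C with g(k) = mex{g(k−s) : s ∈ {3, 4, 6}, s ≤ k}:
k:     0  1  2  3  4  5  6  7  8  9
g(k):  0  0  0  1  1  1  2  2  2  0
So g(9) = 0.
Grundy values for pile D (subtraction set {2, 7}):
k:     0  1  2  3  4  5  6  7  8  9 10 11 12
g(k):  0  0  1  1  0  0  1  1  2  0  0  1  1
So g(12) = 1.
By the Sprague-Grundy theorem, the Grundy value of a sum of independent games is the XOR of the component values.
Combined value = 2 ⊕ 2 ⊕ 0 ⊕ 1 = 1.

1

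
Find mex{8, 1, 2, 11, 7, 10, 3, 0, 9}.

The values 0, 1, 2, 3 are all present; 4 is the first non-negative integer missing from the set.

4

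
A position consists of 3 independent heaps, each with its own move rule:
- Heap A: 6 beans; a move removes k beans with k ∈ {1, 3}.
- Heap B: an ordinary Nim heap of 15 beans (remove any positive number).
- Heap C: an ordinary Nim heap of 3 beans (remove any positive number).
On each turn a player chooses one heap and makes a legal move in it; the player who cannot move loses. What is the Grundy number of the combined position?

Grundy values for heap A (subtraction set {1, 3}):
k:     0  1  2  3  4  5  6
g(k):  0  1  0  1  0  1  0
So g(6) = 0.
Heap B is a plain Nim heap of size 15, so its Grundy value is 15.
Heap C is a plain Nim heap of size 3, so its Grundy value is 3.
The value of a disjunctive sum is the nim-sum of the parts.
Combined value = 0 ⊕ 15 ⊕ 3 = 12.

12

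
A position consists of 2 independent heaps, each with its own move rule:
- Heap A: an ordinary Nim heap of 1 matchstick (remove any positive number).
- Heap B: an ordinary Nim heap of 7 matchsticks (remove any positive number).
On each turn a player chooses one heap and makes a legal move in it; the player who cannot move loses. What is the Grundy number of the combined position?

Heap A is a plain Nim heap of size 1, so its Grundy value is 1.
Heap B is a plain Nim heap of size 7, so its Grundy value is 7.
The value of a disjunctive sum is the nim-sum of the parts.
Combined value = 1 XOR 7 = 6.

6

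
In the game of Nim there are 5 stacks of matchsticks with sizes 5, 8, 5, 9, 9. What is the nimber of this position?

8

Write each in binary and XOR column by column:
  0101  (5)
  1000  (8)
  0101  (5)
  1001  (9)
  1001  (9)
  ----
  1000  (8)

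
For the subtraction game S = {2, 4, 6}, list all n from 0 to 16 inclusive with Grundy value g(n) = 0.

Compute g(0), g(1), … for moves {2, 4, 6}:
k:     0  1  2  3  4  5  6  7  8  9 10 11 12 13 14 15 16
g(k):  0  0  1  1  2  2  3  3  0  0  1  1  2  2  3  3  0
The P-positions (g = 0) in 0..16 are 0, 1, 8, 9, 16.

0, 1, 8, 9, 16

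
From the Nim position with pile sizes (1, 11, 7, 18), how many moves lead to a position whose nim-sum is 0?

1

Nim-sum: 1 XOR 11 XOR 7 XOR 18 = 31.
The overall nim-sum is X = 31. A pile of size p has a winning move iff p XOR X < p (reduce it to p XOR X).
  1: 1 XOR 31 = 30 ≥ 1 — no move.
  11: 11 XOR 31 = 20 ≥ 11 — no move.
  7: 7 XOR 31 = 24 ≥ 7 — no move.
  18: 18 XOR 31 = 13 < 18 — winning move (to 13).
That gives 1 winning move.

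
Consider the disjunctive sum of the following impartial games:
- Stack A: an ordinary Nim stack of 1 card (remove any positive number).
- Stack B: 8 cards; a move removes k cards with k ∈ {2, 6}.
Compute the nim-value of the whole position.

1

Stack A is a plain Nim stack of size 1, so its Grundy value is 1.
Build the Grundy sequence for stack B with g(k) = mex{g(k−s) : s ∈ {2, 6}, s ≤ k}:
g(0) = mex{} = 0
g(1) = mex{} = 0
g(2) = mex{0} = 1
g(3) = mex{0} = 1
g(4) = mex{1} = 0
g(5) = mex{1} = 0
g(6) = mex{0} = 1
g(7) = mex{0} = 1
g(8) = mex{1} = 0
So g(8) = 0.
The value of a disjunctive sum is the nim-sum of the parts.
Combined value = 1 ⊕ 0 = 1.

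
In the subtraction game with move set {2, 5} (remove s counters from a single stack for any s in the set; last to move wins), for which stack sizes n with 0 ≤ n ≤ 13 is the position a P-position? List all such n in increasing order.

0, 1, 4, 7, 8, 11

Compute g(0), g(1), … for moves {2, 5}:
k:     0  1  2  3  4  5  6  7  8  9 10 11 12 13
g(k):  0  0  1  1  0  2  1  0  0  1  1  0  2  1
The P-positions (g = 0) in 0..13 are 0, 1, 4, 7, 8, 11.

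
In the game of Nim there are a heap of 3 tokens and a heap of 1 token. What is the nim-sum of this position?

Write each in binary and XOR column by column:
  11  (3)
  01  (1)
  --
  10  (2)

2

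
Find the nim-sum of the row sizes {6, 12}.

Compute the nim-sum pairwise:
6 XOR 12 = 10

10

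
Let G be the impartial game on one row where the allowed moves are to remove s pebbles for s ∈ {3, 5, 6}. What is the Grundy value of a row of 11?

Build the Grundy sequence with g(k) = mex{g(k−s) : s ∈ {3, 5, 6}, s ≤ k}:
g(0) = mex{} = 0
g(1) = mex{} = 0
g(2) = mex{} = 0
g(3) = mex{0} = 1
g(4) = mex{0} = 1
g(5) = mex{0} = 1
g(6) = mex{0,1} = 2
g(7) = mex{0,1} = 2
g(8) = mex{0,1} = 2
g(9) = mex{1,2} = 0
g(10) = mex{1,2} = 0
g(11) = mex{1,2} = 0
So g(11) = 0.

0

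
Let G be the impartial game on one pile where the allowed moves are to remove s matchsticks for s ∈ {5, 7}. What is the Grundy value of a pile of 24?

0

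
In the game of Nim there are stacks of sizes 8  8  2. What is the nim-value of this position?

2

Nim-sum: 8 XOR 8 XOR 2 = 2.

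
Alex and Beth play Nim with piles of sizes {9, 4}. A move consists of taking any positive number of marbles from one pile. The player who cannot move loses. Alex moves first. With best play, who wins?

Alex wins

Write each in binary and XOR column by column:
  1001  (9)
  0100  (4)
  ----
  1101  (13)
The nim-sum is 13 ≠ 0, so this is an N-position: the player to move can win; Alex has a winning move.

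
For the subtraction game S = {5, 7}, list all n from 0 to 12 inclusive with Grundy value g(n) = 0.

0, 1, 2, 3, 4, 12

Build the Grundy sequence with g(k) = mex{g(k−s) : s ∈ {5, 7}, s ≤ k}:
g(0) = mex{} = 0
g(1) = mex{} = 0
g(2) = mex{} = 0
g(3) = mex{} = 0
g(4) = mex{} = 0
g(5) = mex{0} = 1
g(6) = mex{0} = 1
g(7) = mex{0} = 1
g(8) = mex{0} = 1
g(9) = mex{0} = 1
g(10) = mex{0,1} = 2
g(11) = mex{0,1} = 2
g(12) = mex{1} = 0
The P-positions (g = 0) in 0..12 are 0, 1, 2, 3, 4, 12.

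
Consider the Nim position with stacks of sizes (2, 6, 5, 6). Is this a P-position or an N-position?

Nim-sum: 2 ^ 6 ^ 5 ^ 6 = 7.
The nim-sum is 7 ≠ 0, so this is an N-position: the player to move can win.

N-position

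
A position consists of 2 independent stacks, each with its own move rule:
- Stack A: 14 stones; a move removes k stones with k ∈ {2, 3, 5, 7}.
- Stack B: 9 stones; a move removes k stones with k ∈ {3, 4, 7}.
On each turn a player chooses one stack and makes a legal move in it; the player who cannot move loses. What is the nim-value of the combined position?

1

Grundy values for stack A (subtraction set {2, 3, 5, 7}):
g(0) = mex{} = 0
g(1) = mex{} = 0
g(2) = mex{0} = 1
g(3) = mex{0} = 1
g(4) = mex{0,1} = 2
g(5) = mex{0,1} = 2
g(6) = mex{0,1,2} = 3
g(7) = mex{0,1,2} = 3
g(8) = mex{0,1,2,3} = 4
g(9) = mex{1,2,3} = 0
g(10) = mex{1,2,3,4} = 0
g(11) = mex{0,2,3,4} = 1
g(12) = mex{0,2,3} = 1
g(13) = mex{0,1,3,4} = 2
g(14) = mex{0,1,3} = 2
So g(14) = 2.
For stack B, compute g(0), g(1), … with moves {3, 4, 7}:
g(0) = mex{} = 0
g(1) = mex{} = 0
g(2) = mex{} = 0
g(3) = mex{0} = 1
g(4) = mex{0} = 1
g(5) = mex{0} = 1
g(6) = mex{0,1} = 2
g(7) = mex{0,1} = 2
g(8) = mex{0,1} = 2
g(9) = mex{0,1,2} = 3
So g(9) = 3.
The value of a disjunctive sum is the nim-sum of the parts.
Combined value = 2 ⊕ 3 = 1.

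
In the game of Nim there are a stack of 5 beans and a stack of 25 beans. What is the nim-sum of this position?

Nim-sum: 5 ⊕ 25 = 28.

28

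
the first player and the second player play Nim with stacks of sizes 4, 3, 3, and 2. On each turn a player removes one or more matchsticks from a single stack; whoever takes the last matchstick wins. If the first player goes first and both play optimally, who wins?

Write each in binary and XOR column by column:
  100  (4)
  011  (3)
  011  (3)
  010  (2)
  ---
  110  (6)
The nim-sum is 6 ≠ 0, so this is an N-position: the player to move can win; the first player has a winning move.

the first player wins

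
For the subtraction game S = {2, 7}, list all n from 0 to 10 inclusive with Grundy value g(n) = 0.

0, 1, 4, 5, 9, 10

Build the Grundy sequence with g(k) = mex{g(k−s) : s ∈ {2, 7}, s ≤ k}:
k:     0  1  2  3  4  5  6  7  8  9 10
g(k):  0  0  1  1  0  0  1  1  2  0  0
The P-positions (g = 0) in 0..10 are 0, 1, 4, 5, 9, 10.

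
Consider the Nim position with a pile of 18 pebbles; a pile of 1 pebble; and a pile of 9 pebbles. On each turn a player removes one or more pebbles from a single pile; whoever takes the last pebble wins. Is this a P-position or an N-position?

Nim-sum: 18 ⊕ 1 ⊕ 9 = 26.
The nim-sum is 26 ≠ 0, so this is an N-position: the player to move can win.

N-position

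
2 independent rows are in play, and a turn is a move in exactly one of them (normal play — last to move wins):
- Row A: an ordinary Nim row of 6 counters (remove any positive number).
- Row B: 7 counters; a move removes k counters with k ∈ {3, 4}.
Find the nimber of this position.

6

Row A is a plain Nim row of size 6, so its Grundy value is 6.
Grundy values for row B (subtraction set {3, 4}):
k:     0  1  2  3  4  5  6  7
g(k):  0  0  0  1  1  1  2  0
So g(7) = 0.
By the Sprague-Grundy theorem, the Grundy value of a sum of independent games is the XOR of the component values.
Combined value = 6 XOR 0 = 6.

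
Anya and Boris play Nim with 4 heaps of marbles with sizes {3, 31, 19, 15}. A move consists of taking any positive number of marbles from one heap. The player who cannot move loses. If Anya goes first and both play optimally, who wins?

Nim-sum: 3 ⊕ 31 ⊕ 19 ⊕ 15 = 0.
The nim-sum is 0, so this is a P-position: the player to move is in a losing position under optimal play; Anya is about to move from it and so loses — Boris wins.

Boris wins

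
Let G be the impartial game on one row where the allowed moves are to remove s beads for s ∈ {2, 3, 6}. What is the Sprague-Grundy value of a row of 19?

Grundy values for subtraction set {2, 3, 6}:
k:     0  1  2  3  4  5  6  7  8  9 10 11 12 13 14 15 16 17 18 19
g(k):  0  0  1  1  2  0  3  1  2  0  0  1  1  2  0  3  1  2  0  0
So g(19) = 0.

0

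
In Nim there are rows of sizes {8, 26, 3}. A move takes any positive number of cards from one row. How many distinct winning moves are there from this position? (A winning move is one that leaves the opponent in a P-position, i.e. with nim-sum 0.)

In binary:
  01000  (8)
  11010  (26)
  00011  (3)
  -----
  10001  (17)
The overall nim-sum is X = 17. A row of size p has a winning move iff p XOR X < p (reduce it to p XOR X).
  8: 8 XOR 17 = 25 ≥ 8 — no move.
  26: 26 XOR 17 = 11 < 26 — winning move (to 11).
  3: 3 XOR 17 = 18 ≥ 3 — no move.
That gives 1 winning move.

1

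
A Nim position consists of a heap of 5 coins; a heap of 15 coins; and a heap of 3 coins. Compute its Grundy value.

9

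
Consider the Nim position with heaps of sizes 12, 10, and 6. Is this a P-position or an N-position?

P-position

Compute the nim-sum pairwise:
12 ⊕ 10 = 6
6 ⊕ 6 = 0
The nim-sum is 0, so this is a P-position: the player to move is in a losing position under optimal play.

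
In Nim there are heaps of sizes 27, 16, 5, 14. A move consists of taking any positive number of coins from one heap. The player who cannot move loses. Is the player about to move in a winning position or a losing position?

Compute the nim-sum pairwise:
27 ⊕ 16 = 11
11 ⊕ 5 = 14
14 ⊕ 14 = 0
The nim-sum is 0, so this is a P-position: the player to move is in a losing position under optimal play.

Losing position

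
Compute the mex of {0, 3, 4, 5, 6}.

0 is in the set but 1 is not, so the mex is 1.

1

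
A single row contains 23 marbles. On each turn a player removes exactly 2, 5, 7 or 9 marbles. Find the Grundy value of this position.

2

Grundy values for subtraction set {2, 5, 7, 9}:
k:     0  1  2  3  4  5  6  7  8  9 10 11 12 13 14 15 16 17 18 19 20 21 22 23
g(k):  0  0  1  1  0  2  1  3  2  2  3  3  0  4  1  0  0  1  1  2  2  3  3  2
So g(23) = 2.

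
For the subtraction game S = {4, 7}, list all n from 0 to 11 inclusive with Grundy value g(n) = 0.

Grundy values for subtraction set {4, 7}:
k:     0  1  2  3  4  5  6  7  8  9 10 11
g(k):  0  0  0  0  1  1  1  1  2  2  2  0
The P-positions (g = 0) in 0..11 are 0, 1, 2, 3, 11.

0, 1, 2, 3, 11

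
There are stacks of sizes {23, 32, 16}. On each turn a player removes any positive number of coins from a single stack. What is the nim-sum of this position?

39

Compute the nim-sum pairwise:
23 XOR 32 = 55
55 XOR 16 = 39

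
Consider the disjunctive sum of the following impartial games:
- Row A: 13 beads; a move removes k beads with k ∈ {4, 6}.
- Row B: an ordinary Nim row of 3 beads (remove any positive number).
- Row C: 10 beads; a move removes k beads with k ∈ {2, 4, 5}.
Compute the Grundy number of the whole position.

2

For row A, compute g(0), g(1), … with moves {4, 6}:
g(0) = mex{} = 0
g(1) = mex{} = 0
g(2) = mex{} = 0
g(3) = mex{} = 0
g(4) = mex{0} = 1
g(5) = mex{0} = 1
g(6) = mex{0} = 1
g(7) = mex{0} = 1
g(8) = mex{0,1} = 2
g(9) = mex{0,1} = 2
g(10) = mex{1} = 0
g(11) = mex{1} = 0
g(12) = mex{1,2} = 0
g(13) = mex{1,2} = 0
So g(13) = 0.
Row B is a plain Nim row of size 3, so its Grundy value is 3.
Build the Grundy sequence for row C with g(k) = mex{g(k−s) : s ∈ {2, 4, 5}, s ≤ k}:
k:     0  1  2  3  4  5  6  7  8  9 10
g(k):  0  0  1  1  2  2  3  0  0  1  1
So g(10) = 1.
By the Sprague-Grundy theorem, the Grundy value of a sum of independent games is the XOR of the component values.
Combined value = 0 ⊕ 3 ⊕ 1 = 2.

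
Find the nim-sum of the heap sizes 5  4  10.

Compute the nim-sum pairwise:
5 ⊕ 4 = 1
1 ⊕ 10 = 11

11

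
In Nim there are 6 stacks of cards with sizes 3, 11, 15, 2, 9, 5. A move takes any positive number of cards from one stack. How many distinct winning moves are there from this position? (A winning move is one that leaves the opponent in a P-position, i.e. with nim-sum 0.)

Compute the nim-sum pairwise:
3 ^ 11 = 8
8 ^ 15 = 7
7 ^ 2 = 5
5 ^ 9 = 12
12 ^ 5 = 9
The overall nim-sum is X = 9. A stack of size p has a winning move iff p XOR X < p (reduce it to p XOR X).
  3: 3 XOR 9 = 10 ≥ 3 — no move.
  11: 11 XOR 9 = 2 < 11 — winning move (to 2).
  15: 15 XOR 9 = 6 < 15 — winning move (to 6).
  2: 2 XOR 9 = 11 ≥ 2 — no move.
  9: 9 XOR 9 = 0 < 9 — winning move (to 0).
  5: 5 XOR 9 = 12 ≥ 5 — no move.
That gives 3 winning moves.

3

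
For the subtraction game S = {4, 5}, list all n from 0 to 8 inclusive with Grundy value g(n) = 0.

Compute g(0), g(1), … for moves {4, 5}:
k:     0  1  2  3  4  5  6  7  8
g(k):  0  0  0  0  1  1  1  1  2
The P-positions (g = 0) in 0..8 are 0, 1, 2, 3.

0, 1, 2, 3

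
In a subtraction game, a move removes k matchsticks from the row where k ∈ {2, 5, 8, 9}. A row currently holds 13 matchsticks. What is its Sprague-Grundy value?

Grundy values for subtraction set {2, 5, 8, 9}:
k:     0  1  2  3  4  5  6  7  8  9 10 11 12 13
g(k):  0  0  1  1  0  2  1  0  2  1  3  0  2  1
So g(13) = 1.

1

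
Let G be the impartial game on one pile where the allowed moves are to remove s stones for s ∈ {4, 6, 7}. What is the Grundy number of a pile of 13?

0

Build the Grundy sequence with g(k) = mex{g(k−s) : s ∈ {4, 6, 7}, s ≤ k}:
g(0) = mex{} = 0
g(1) = mex{} = 0
g(2) = mex{} = 0
g(3) = mex{} = 0
g(4) = mex{0} = 1
g(5) = mex{0} = 1
g(6) = mex{0} = 1
g(7) = mex{0} = 1
g(8) = mex{0,1} = 2
g(9) = mex{0,1} = 2
g(10) = mex{0,1} = 2
g(11) = mex{1} = 0
g(12) = mex{1,2} = 0
g(13) = mex{1,2} = 0
So g(13) = 0.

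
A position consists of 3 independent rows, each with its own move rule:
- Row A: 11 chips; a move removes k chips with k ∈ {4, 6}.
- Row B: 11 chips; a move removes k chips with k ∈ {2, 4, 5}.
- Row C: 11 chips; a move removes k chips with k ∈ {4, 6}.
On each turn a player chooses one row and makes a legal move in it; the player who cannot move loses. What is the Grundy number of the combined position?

2

Build the Grundy sequence for row A with g(k) = mex{g(k−s) : s ∈ {4, 6}, s ≤ k}:
g(0) = mex{} = 0
g(1) = mex{} = 0
g(2) = mex{} = 0
g(3) = mex{} = 0
g(4) = mex{0} = 1
g(5) = mex{0} = 1
g(6) = mex{0} = 1
g(7) = mex{0} = 1
g(8) = mex{0,1} = 2
g(9) = mex{0,1} = 2
g(10) = mex{1} = 0
g(11) = mex{1} = 0
So g(11) = 0.
For row B, compute g(0), g(1), … with moves {2, 4, 5}:
k:     0  1  2  3  4  5  6  7  8  9 10 11
g(k):  0  0  1  1  2  2  3  0  0  1  1  2
So g(11) = 2.
Grundy values for row C (subtraction set {4, 6}):
g(0) = mex{} = 0
g(1) = mex{} = 0
g(2) = mex{} = 0
g(3) = mex{} = 0
g(4) = mex{0} = 1
g(5) = mex{0} = 1
g(6) = mex{0} = 1
g(7) = mex{0} = 1
g(8) = mex{0,1} = 2
g(9) = mex{0,1} = 2
g(10) = mex{1} = 0
g(11) = mex{1} = 0
So g(11) = 0.
By the Sprague-Grundy theorem, the Grundy value of a sum of independent games is the XOR of the component values.
Combined value = 0 ⊕ 2 ⊕ 0 = 2.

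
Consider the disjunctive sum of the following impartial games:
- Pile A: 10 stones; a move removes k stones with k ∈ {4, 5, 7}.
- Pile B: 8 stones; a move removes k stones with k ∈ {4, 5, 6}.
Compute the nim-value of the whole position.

Grundy values for pile A (subtraction set {4, 5, 7}):
k:     0  1  2  3  4  5  6  7  8  9 10
g(k):  0  0  0  0  1  1  1  1  2  2  2
So g(10) = 2.
For pile B, compute g(0), g(1), … with moves {4, 5, 6}:
g(0) = mex{} = 0
g(1) = mex{} = 0
g(2) = mex{} = 0
g(3) = mex{} = 0
g(4) = mex{0} = 1
g(5) = mex{0} = 1
g(6) = mex{0} = 1
g(7) = mex{0} = 1
g(8) = mex{0,1} = 2
So g(8) = 2.
The value of a disjunctive sum is the nim-sum of the parts.
Combined value = 2 XOR 2 = 0.

0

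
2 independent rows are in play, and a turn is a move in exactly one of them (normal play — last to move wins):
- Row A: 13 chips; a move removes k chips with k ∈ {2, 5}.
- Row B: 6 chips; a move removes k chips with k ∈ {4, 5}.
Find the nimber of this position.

0

For row A, compute g(0), g(1), … with moves {2, 5}:
g(0) = mex{} = 0
g(1) = mex{} = 0
g(2) = mex{0} = 1
g(3) = mex{0} = 1
g(4) = mex{1} = 0
g(5) = mex{0,1} = 2
g(6) = mex{0} = 1
g(7) = mex{1,2} = 0
g(8) = mex{1} = 0
g(9) = mex{0} = 1
g(10) = mex{0,2} = 1
g(11) = mex{1} = 0
g(12) = mex{0,1} = 2
g(13) = mex{0} = 1
So g(13) = 1.
Build the Grundy sequence for row B with g(k) = mex{g(k−s) : s ∈ {4, 5}, s ≤ k}:
g(0) = mex{} = 0
g(1) = mex{} = 0
g(2) = mex{} = 0
g(3) = mex{} = 0
g(4) = mex{0} = 1
g(5) = mex{0} = 1
g(6) = mex{0} = 1
So g(6) = 1.
The value of a disjunctive sum is the nim-sum of the parts.
Combined value = 1 XOR 1 = 0.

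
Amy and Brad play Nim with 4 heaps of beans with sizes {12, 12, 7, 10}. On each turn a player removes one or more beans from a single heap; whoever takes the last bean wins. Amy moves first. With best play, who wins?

Nim-sum: 12 ^ 12 ^ 7 ^ 10 = 13.
The nim-sum is 13 ≠ 0, so this is an N-position: the player to move can win; Amy has a winning move.

Amy wins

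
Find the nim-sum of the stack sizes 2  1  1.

2

Nim-sum: 2 ^ 1 ^ 1 = 2.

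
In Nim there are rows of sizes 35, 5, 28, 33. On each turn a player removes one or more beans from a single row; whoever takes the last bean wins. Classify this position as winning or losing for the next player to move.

Winning position

Compute the nim-sum pairwise:
35 ⊕ 5 = 38
38 ⊕ 28 = 58
58 ⊕ 33 = 27
The nim-sum is 27 ≠ 0, so this is an N-position: the player to move can win.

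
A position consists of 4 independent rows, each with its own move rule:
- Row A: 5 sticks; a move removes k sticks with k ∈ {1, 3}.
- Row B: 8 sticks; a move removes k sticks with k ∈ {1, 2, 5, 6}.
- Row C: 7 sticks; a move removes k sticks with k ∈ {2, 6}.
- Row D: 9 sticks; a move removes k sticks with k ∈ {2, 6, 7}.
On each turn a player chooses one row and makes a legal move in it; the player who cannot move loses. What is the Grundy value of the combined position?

For row A, compute g(0), g(1), … with moves {1, 3}:
k:     0  1  2  3  4  5
g(k):  0  1  0  1  0  1
So g(5) = 1.
Build the Grundy sequence for row B with g(k) = mex{g(k−s) : s ∈ {1, 2, 5, 6}, s ≤ k}:
k:     0  1  2  3  4  5  6  7  8
g(k):  0  1  2  0  1  2  3  0  1
So g(8) = 1.
Build the Grundy sequence for row C with g(k) = mex{g(k−s) : s ∈ {2, 6}, s ≤ k}:
k:     0  1  2  3  4  5  6  7
g(k):  0  0  1  1  0  0  1  1
So g(7) = 1.
Grundy values for row D (subtraction set {2, 6, 7}):
k:     0  1  2  3  4  5  6  7  8  9
g(k):  0  0  1  1  0  0  1  1  2  0
So g(9) = 0.
By the Sprague-Grundy theorem, the Grundy value of a sum of independent games is the XOR of the component values.
Combined value = 1 ⊕ 1 ⊕ 1 ⊕ 0 = 1.

1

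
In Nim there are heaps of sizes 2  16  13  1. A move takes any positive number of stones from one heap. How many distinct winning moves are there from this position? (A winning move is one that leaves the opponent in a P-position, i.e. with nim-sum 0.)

Nim-sum: 2 XOR 16 XOR 13 XOR 1 = 30.
The overall nim-sum is X = 30. A heap of size p has a winning move iff p XOR X < p (reduce it to p XOR X).
  2: 2 XOR 30 = 28 ≥ 2 — no move.
  16: 16 XOR 30 = 14 < 16 — winning move (to 14).
  13: 13 XOR 30 = 19 ≥ 13 — no move.
  1: 1 XOR 30 = 31 ≥ 1 — no move.
That gives 1 winning move.

1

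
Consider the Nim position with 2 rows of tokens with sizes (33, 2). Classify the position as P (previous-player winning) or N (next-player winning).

Nim-sum: 33 ⊕ 2 = 35.
The nim-sum is 35 ≠ 0, so this is an N-position: the player to move can win.

N-position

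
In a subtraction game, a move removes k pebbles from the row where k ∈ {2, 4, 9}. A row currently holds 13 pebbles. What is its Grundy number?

0

Grundy values for subtraction set {2, 4, 9}:
g(0) = mex{} = 0
g(1) = mex{} = 0
g(2) = mex{0} = 1
g(3) = mex{0} = 1
g(4) = mex{0,1} = 2
g(5) = mex{0,1} = 2
g(6) = mex{1,2} = 0
g(7) = mex{1,2} = 0
g(8) = mex{0,2} = 1
g(9) = mex{0,2} = 1
g(10) = mex{0,1} = 2
g(11) = mex{0,1} = 2
g(12) = mex{1,2} = 0
g(13) = mex{1,2} = 0
So g(13) = 0.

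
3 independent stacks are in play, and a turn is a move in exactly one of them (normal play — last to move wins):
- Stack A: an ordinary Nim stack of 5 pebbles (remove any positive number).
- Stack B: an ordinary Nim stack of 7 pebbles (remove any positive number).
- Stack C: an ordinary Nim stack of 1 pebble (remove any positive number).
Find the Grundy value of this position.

Stack A is a plain Nim stack of size 5, so its Grundy value is 5.
Stack B is a plain Nim stack of size 7, so its Grundy value is 7.
Stack C is a plain Nim stack of size 1, so its Grundy value is 1.
The value of a disjunctive sum is the nim-sum of the parts.
Combined value = 5 XOR 7 XOR 1 = 3.

3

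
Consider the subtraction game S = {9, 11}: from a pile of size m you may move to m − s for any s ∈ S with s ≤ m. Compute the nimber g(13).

1

Compute g(0), g(1), … for moves {9, 11}:
g(0) = mex{} = 0
g(1) = mex{} = 0
g(2) = mex{} = 0
g(3) = mex{} = 0
g(4) = mex{} = 0
g(5) = mex{} = 0
g(6) = mex{} = 0
g(7) = mex{} = 0
g(8) = mex{} = 0
g(9) = mex{0} = 1
g(10) = mex{0} = 1
g(11) = mex{0} = 1
g(12) = mex{0} = 1
g(13) = mex{0} = 1
So g(13) = 1.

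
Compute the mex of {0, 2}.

0 is in the set but 1 is not, so the mex is 1.

1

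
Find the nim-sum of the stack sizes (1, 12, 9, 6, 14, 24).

20

Nim-sum: 1 ⊕ 12 ⊕ 9 ⊕ 6 ⊕ 14 ⊕ 24 = 20.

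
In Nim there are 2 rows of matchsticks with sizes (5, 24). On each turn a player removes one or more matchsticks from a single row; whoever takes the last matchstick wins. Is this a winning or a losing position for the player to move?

Winning position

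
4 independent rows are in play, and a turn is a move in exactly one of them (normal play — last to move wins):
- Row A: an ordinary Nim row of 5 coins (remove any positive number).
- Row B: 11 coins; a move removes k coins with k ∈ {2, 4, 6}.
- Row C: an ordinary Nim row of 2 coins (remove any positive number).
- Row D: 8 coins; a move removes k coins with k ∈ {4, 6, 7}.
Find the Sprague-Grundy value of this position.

Row A is a plain Nim row of size 5, so its Grundy value is 5.
For row B, compute g(0), g(1), … with moves {2, 4, 6}:
k:     0  1  2  3  4  5  6  7  8  9 10 11
g(k):  0  0  1  1  2  2  3  3  0  0  1  1
So g(11) = 1.
Row C is a plain Nim row of size 2, so its Grundy value is 2.
Grundy values for row D (subtraction set {4, 6, 7}):
g(0) = mex{} = 0
g(1) = mex{} = 0
g(2) = mex{} = 0
g(3) = mex{} = 0
g(4) = mex{0} = 1
g(5) = mex{0} = 1
g(6) = mex{0} = 1
g(7) = mex{0} = 1
g(8) = mex{0,1} = 2
So g(8) = 2.
The value of a disjunctive sum is the nim-sum of the parts.
Combined value = 5 XOR 1 XOR 2 XOR 2 = 4.

4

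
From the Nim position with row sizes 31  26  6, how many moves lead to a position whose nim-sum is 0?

3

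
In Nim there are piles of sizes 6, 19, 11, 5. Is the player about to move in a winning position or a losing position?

Winning position

Compute the nim-sum pairwise:
6 ^ 19 = 21
21 ^ 11 = 30
30 ^ 5 = 27
The nim-sum is 27 ≠ 0, so this is an N-position: the player to move can win.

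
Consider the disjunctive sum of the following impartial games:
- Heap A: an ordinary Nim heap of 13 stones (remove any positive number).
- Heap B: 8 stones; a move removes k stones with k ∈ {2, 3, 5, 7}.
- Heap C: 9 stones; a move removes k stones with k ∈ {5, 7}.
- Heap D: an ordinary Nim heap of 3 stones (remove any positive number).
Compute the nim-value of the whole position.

11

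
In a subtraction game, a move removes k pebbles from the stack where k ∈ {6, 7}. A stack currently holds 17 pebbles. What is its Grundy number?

0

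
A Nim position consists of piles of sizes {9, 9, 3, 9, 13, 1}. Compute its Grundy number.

Nim-sum: 9 ^ 9 ^ 3 ^ 9 ^ 13 ^ 1 = 6.

6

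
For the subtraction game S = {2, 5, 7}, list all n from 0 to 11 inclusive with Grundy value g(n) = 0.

0, 1, 4, 10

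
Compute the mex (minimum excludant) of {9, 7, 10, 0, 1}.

2

The values 0, 1 are all present; 2 is the first non-negative integer missing from the set.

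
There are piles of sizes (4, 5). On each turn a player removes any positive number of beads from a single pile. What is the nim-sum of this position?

1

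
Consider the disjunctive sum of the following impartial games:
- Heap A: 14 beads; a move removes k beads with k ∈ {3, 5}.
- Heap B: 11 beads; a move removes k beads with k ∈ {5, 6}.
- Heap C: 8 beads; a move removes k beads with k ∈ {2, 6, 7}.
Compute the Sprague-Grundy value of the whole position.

0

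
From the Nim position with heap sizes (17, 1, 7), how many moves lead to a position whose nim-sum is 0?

1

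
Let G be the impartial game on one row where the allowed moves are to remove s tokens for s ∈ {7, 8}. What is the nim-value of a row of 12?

1

Build the Grundy sequence with g(k) = mex{g(k−s) : s ∈ {7, 8}, s ≤ k}:
k:     0  1  2  3  4  5  6  7  8  9 10 11 12
g(k):  0  0  0  0  0  0  0  1  1  1  1  1  1
So g(12) = 1.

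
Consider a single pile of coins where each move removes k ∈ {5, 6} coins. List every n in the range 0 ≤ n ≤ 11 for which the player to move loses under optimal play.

0, 1, 2, 3, 4, 11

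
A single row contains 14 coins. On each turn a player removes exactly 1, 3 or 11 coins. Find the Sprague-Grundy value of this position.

0

Grundy values for subtraction set {1, 3, 11}:
g(0) = mex{} = 0
g(1) = mex{0} = 1
g(2) = mex{1} = 0
g(3) = mex{0} = 1
g(4) = mex{1} = 0
g(5) = mex{0} = 1
g(6) = mex{1} = 0
g(7) = mex{0} = 1
g(8) = mex{1} = 0
g(9) = mex{0} = 1
g(10) = mex{1} = 0
g(11) = mex{0} = 1
g(12) = mex{1} = 0
g(13) = mex{0} = 1
g(14) = mex{1} = 0
So g(14) = 0.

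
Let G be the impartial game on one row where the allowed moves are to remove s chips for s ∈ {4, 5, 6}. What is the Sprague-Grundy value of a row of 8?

2

Grundy values for subtraction set {4, 5, 6}:
k:     0  1  2  3  4  5  6  7  8
g(k):  0  0  0  0  1  1  1  1  2
So g(8) = 2.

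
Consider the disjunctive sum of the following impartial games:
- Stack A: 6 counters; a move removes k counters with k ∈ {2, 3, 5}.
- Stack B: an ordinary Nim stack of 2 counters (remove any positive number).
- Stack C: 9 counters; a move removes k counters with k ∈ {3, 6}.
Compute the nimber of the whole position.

Grundy values for stack A (subtraction set {2, 3, 5}):
k:     0  1  2  3  4  5  6
g(k):  0  0  1  1  2  2  3
So g(6) = 3.
Stack B is a plain Nim stack of size 2, so its Grundy value is 2.
For stack C, compute g(0), g(1), … with moves {3, 6}:
k:     0  1  2  3  4  5  6  7  8  9
g(k):  0  0  0  1  1  1  2  2  2  0
So g(9) = 0.
By the Sprague-Grundy theorem, the Grundy value of a sum of independent games is the XOR of the component values.
Combined value = 3 ⊕ 2 ⊕ 0 = 1.

1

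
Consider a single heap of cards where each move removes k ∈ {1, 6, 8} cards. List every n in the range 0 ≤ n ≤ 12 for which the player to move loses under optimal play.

0, 2, 4, 7, 9, 11

Grundy values for subtraction set {1, 6, 8}:
g(0) = mex{} = 0
g(1) = mex{0} = 1
g(2) = mex{1} = 0
g(3) = mex{0} = 1
g(4) = mex{1} = 0
g(5) = mex{0} = 1
g(6) = mex{0,1} = 2
g(7) = mex{1,2} = 0
g(8) = mex{0} = 1
g(9) = mex{1} = 0
g(10) = mex{0} = 1
g(11) = mex{1} = 0
g(12) = mex{0,2} = 1
The P-positions (g = 0) in 0..12 are 0, 2, 4, 7, 9, 11.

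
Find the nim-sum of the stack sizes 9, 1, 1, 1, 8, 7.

7

Nim-sum: 9 ⊕ 1 ⊕ 1 ⊕ 1 ⊕ 8 ⊕ 7 = 7.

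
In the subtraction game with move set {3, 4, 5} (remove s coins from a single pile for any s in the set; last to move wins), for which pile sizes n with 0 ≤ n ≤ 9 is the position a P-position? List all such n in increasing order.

0, 1, 2, 8, 9

Grundy values for subtraction set {3, 4, 5}:
g(0) = mex{} = 0
g(1) = mex{} = 0
g(2) = mex{} = 0
g(3) = mex{0} = 1
g(4) = mex{0} = 1
g(5) = mex{0} = 1
g(6) = mex{0,1} = 2
g(7) = mex{0,1} = 2
g(8) = mex{1} = 0
g(9) = mex{1,2} = 0
The P-positions (g = 0) in 0..9 are 0, 1, 2, 8, 9.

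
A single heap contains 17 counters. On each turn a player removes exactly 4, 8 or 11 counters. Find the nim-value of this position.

0

Build the Grundy sequence with g(k) = mex{g(k−s) : s ∈ {4, 8, 11}, s ≤ k}:
k:     0  1  2  3  4  5  6  7  8  9 10 11 12 13 14 15 16 17
g(k):  0  0  0  0  1  1  1  1  2  2  2  2  3  3  3  0  0  0
So g(17) = 0.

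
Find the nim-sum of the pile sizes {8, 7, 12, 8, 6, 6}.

11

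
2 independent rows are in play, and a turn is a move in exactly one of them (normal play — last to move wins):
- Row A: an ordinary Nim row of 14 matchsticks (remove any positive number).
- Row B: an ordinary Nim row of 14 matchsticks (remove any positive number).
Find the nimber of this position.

0

Row A is a plain Nim row of size 14, so its Grundy value is 14.
Row B is a plain Nim row of size 14, so its Grundy value is 14.
By the Sprague-Grundy theorem, the Grundy value of a sum of independent games is the XOR of the component values.
Combined value = 14 ⊕ 14 = 0.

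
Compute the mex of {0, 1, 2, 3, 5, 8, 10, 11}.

4

The values 0, 1, 2, 3 are all present; 4 is the first non-negative integer missing from the set.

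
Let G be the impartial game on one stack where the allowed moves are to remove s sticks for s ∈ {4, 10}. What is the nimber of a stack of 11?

Compute g(0), g(1), … for moves {4, 10}:
g(0) = mex{} = 0
g(1) = mex{} = 0
g(2) = mex{} = 0
g(3) = mex{} = 0
g(4) = mex{0} = 1
g(5) = mex{0} = 1
g(6) = mex{0} = 1
g(7) = mex{0} = 1
g(8) = mex{1} = 0
g(9) = mex{1} = 0
g(10) = mex{0,1} = 2
g(11) = mex{0,1} = 2
So g(11) = 2.

2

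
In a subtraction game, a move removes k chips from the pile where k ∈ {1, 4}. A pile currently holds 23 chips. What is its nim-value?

Grundy values for subtraction set {1, 4}:
k:     0  1  2  3  4  5  6  7  8  9 10 11 12 13 14 15 16 17 18 19 20 21 22 23
g(k):  0  1  0  1  2  0  1  0  1  2  0  1  0  1  2  0  1  0  1  2  0  1  0  1
So g(23) = 1.

1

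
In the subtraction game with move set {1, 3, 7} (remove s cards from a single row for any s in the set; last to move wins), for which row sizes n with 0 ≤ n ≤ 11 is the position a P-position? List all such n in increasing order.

0, 2, 4, 6, 8, 10

Compute g(0), g(1), … for moves {1, 3, 7}:
g(0) = mex{} = 0
g(1) = mex{0} = 1
g(2) = mex{1} = 0
g(3) = mex{0} = 1
g(4) = mex{1} = 0
g(5) = mex{0} = 1
g(6) = mex{1} = 0
g(7) = mex{0} = 1
g(8) = mex{1} = 0
g(9) = mex{0} = 1
g(10) = mex{1} = 0
g(11) = mex{0} = 1
The P-positions (g = 0) in 0..11 are 0, 2, 4, 6, 8, 10.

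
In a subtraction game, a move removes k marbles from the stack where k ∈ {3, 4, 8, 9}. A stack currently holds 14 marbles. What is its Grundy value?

0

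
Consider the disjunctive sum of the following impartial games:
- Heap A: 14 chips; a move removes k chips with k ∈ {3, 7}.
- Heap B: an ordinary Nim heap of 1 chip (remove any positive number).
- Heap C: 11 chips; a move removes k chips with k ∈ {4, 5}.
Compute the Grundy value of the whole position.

0

Build the Grundy sequence for heap A with g(k) = mex{g(k−s) : s ∈ {3, 7}, s ≤ k}:
k:     0  1  2  3  4  5  6  7  8  9 10 11 12 13 14
g(k):  0  0  0  1  1  1  0  2  2  1  0  0  0  1  1
So g(14) = 1.
Heap B is a plain Nim heap of size 1, so its Grundy value is 1.
Grundy values for heap C (subtraction set {4, 5}):
g(0) = mex{} = 0
g(1) = mex{} = 0
g(2) = mex{} = 0
g(3) = mex{} = 0
g(4) = mex{0} = 1
g(5) = mex{0} = 1
g(6) = mex{0} = 1
g(7) = mex{0} = 1
g(8) = mex{0,1} = 2
g(9) = mex{1} = 0
g(10) = mex{1} = 0
g(11) = mex{1} = 0
So g(11) = 0.
The value of a disjunctive sum is the nim-sum of the parts.
Combined value = 1 ⊕ 1 ⊕ 0 = 0.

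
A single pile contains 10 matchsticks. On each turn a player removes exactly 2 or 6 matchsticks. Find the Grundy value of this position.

Build the Grundy sequence with g(k) = mex{g(k−s) : s ∈ {2, 6}, s ≤ k}:
k:     0  1  2  3  4  5  6  7  8  9 10
g(k):  0  0  1  1  0  0  1  1  0  0  1
So g(10) = 1.

1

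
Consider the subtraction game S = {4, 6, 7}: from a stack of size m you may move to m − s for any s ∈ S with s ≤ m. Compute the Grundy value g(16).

1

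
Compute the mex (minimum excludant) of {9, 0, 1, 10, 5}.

2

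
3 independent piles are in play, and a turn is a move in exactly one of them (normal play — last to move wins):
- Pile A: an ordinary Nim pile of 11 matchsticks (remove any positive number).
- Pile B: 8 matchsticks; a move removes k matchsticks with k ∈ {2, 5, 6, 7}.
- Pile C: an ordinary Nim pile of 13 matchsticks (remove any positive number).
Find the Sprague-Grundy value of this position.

4

Pile A is a plain Nim pile of size 11, so its Grundy value is 11.
For pile B, compute g(0), g(1), … with moves {2, 5, 6, 7}:
k:     0  1  2  3  4  5  6  7  8
g(k):  0  0  1  1  0  2  1  3  2
So g(8) = 2.
Pile C is a plain Nim pile of size 13, so its Grundy value is 13.
By the Sprague-Grundy theorem, the Grundy value of a sum of independent games is the XOR of the component values.
Combined value = 11 ⊕ 2 ⊕ 13 = 4.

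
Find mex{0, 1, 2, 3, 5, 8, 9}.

4

The values 0, 1, 2, 3 are all present; 4 is the first non-negative integer missing from the set.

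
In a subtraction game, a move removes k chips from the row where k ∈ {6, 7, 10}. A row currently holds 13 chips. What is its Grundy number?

2

Build the Grundy sequence with g(k) = mex{g(k−s) : s ∈ {6, 7, 10}, s ≤ k}:
g(0) = mex{} = 0
g(1) = mex{} = 0
g(2) = mex{} = 0
g(3) = mex{} = 0
g(4) = mex{} = 0
g(5) = mex{} = 0
g(6) = mex{0} = 1
g(7) = mex{0} = 1
g(8) = mex{0} = 1
g(9) = mex{0} = 1
g(10) = mex{0} = 1
g(11) = mex{0} = 1
g(12) = mex{0,1} = 2
g(13) = mex{0,1} = 2
So g(13) = 2.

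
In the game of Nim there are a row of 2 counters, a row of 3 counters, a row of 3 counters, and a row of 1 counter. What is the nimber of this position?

Bitwise XOR of the heap sizes:
  10  (2)
  11  (3)
  11  (3)
  01  (1)
  --
  11  (3)

3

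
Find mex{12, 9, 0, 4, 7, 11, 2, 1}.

The values 0, 1, 2 are all present; 3 is the first non-negative integer missing from the set.

3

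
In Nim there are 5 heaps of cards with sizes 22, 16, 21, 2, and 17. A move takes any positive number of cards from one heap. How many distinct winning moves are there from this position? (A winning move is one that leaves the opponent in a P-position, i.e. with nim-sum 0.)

Compute the nim-sum pairwise:
22 ⊕ 16 = 6
6 ⊕ 21 = 19
19 ⊕ 2 = 17
17 ⊕ 17 = 0
The nim-sum is already 0, so every move leaves a nonzero nim-sum — there are no winning moves.

0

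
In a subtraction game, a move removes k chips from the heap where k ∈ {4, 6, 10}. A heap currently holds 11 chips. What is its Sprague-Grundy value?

Build the Grundy sequence with g(k) = mex{g(k−s) : s ∈ {4, 6, 10}, s ≤ k}:
k:     0  1  2  3  4  5  6  7  8  9 10 11
g(k):  0  0  0  0  1  1  1  1  2  2  2  2
So g(11) = 2.

2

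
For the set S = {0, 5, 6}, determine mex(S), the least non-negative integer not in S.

0 is in the set but 1 is not, so the mex is 1.

1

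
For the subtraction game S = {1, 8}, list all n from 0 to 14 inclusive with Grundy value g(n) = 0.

0, 2, 4, 6, 9, 11, 13

Grundy values for subtraction set {1, 8}:
k:     0  1  2  3  4  5  6  7  8  9 10 11 12 13 14
g(k):  0  1  0  1  0  1  0  1  2  0  1  0  1  0  1
The P-positions (g = 0) in 0..14 are 0, 2, 4, 6, 9, 11, 13.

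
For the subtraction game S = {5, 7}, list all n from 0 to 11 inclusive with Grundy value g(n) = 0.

0, 1, 2, 3, 4

Grundy values for subtraction set {5, 7}:
g(0) = mex{} = 0
g(1) = mex{} = 0
g(2) = mex{} = 0
g(3) = mex{} = 0
g(4) = mex{} = 0
g(5) = mex{0} = 1
g(6) = mex{0} = 1
g(7) = mex{0} = 1
g(8) = mex{0} = 1
g(9) = mex{0} = 1
g(10) = mex{0,1} = 2
g(11) = mex{0,1} = 2
The P-positions (g = 0) in 0..11 are 0, 1, 2, 3, 4.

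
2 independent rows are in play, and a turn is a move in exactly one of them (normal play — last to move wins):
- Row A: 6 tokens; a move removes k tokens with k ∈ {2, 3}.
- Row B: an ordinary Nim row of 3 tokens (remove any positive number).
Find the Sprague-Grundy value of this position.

Build the Grundy sequence for row A with g(k) = mex{g(k−s) : s ∈ {2, 3}, s ≤ k}:
k:     0  1  2  3  4  5  6
g(k):  0  0  1  1  2  0  0
So g(6) = 0.
Row B is a plain Nim row of size 3, so its Grundy value is 3.
By the Sprague-Grundy theorem, the Grundy value of a sum of independent games is the XOR of the component values.
Combined value = 0 ⊕ 3 = 3.

3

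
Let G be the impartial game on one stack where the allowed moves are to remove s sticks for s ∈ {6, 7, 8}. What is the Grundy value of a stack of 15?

Compute g(0), g(1), … for moves {6, 7, 8}:
k:     0  1  2  3  4  5  6  7  8  9 10 11 12 13 14 15
g(k):  0  0  0  0  0  0  1  1  1  1  1  1  2  2  0  0
So g(15) = 0.

0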